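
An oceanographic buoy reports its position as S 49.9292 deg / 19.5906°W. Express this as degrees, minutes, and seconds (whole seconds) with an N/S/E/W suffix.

φ: whole degrees 49; 55.75200′ → 55′ and 45.12″
λ: 0.590600° → 35.43600′; 0.43600 × 60 = 26.16″

49°55′45″ S, 19°35′26″ W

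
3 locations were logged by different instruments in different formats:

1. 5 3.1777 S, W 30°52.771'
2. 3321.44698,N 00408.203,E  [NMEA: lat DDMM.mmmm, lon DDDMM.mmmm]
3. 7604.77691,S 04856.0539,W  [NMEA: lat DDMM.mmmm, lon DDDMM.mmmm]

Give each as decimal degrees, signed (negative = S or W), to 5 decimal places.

1. -5.05296, -30.87952
2. 33.35745, 4.13672
3. -76.07962, -48.93423

Point 1:
  φ: 3.1777′ = 0.052962°; total 5.052962
  S → negative
  Longitude: 30 + 52.771/60 = 30.879517
  W ⇒ negate
Point 2:
  Lat: degrees = first 2 digits = 33, minutes = 21.44698; 33 + 21.44698/60 = 33.357450
  N → positive
  Lon: split at 3 digits → 004° and 8.203′; 4 + 8.203/60 = 4.136717
  E → positive
Point 3:
  Latitude: degrees = first 2 digits = 76, minutes = 4.77691; 76 + 4.77691/60 = 76.079615
  hemisphere S, so the sign is −
  λ: split at 3 digits → 048° and 56.0539′; 48 + 56.0539/60 = 48.934232
  hemisphere W, so the sign is −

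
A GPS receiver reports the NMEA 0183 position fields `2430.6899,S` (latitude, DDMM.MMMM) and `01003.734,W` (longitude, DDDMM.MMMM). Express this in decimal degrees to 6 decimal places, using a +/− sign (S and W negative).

Latitude: split at 2 digits → 24° and 30.6899′; 24 + 30.6899/60 = 24.5114983
hemisphere S, so the sign is −
Longitude: split at 3 digits → 010° and 3.734′; 10 + 3.734/60 = 10.0622333
hemisphere W, so the sign is −

-24.511498, -10.062233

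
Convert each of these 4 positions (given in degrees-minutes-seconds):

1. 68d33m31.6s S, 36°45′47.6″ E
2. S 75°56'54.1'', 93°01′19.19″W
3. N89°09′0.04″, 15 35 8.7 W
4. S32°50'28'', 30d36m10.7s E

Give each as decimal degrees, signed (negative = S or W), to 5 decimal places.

1. -68.55878, 36.76322
2. -75.94836, -93.02200
3. 89.15001, -15.58575
4. -32.84111, 30.60297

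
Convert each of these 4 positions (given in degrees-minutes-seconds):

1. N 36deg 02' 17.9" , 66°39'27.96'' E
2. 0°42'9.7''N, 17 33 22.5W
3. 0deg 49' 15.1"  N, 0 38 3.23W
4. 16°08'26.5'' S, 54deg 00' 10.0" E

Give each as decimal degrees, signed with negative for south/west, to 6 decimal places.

1. 36.038306, 66.657767
2. 0.702694, -17.556250
3. 0.820861, -0.634231
4. -16.140694, 54.002778

Point 1:
  Lat: 2′ + 17.9″ = 2.29833′; 36 + 2.29833/60 = 36.0383056
  N → positive
  λ: 39′ + 27.96″ = 39.46600′; 66 + 39.46600/60 = 66.6577667
  E → positive
Point 2:
  φ: 0 + 42/60 + 9.7/3600 = 0.7026944
  N ⇒ keep positive
  Lon: 17 + 33/60 + 22.5/3600 = 17.5562500
  W ⇒ negate
Point 3:
  φ: 0° + 49/60 + 15.1/3600 = 0 + 0.816667 + 0.004194 = 0.8208611
  N ⇒ keep positive
  λ: 38′ + 3.23″ = 38.05383′; 0 + 38.05383/60 = 0.6342306
  W ⇒ negate
Point 4:
  Latitude: 8′ + 26.5″ = 8.44167′; 16 + 8.44167/60 = 16.1406944
  hemisphere S, so the sign is −
  λ: 54° + 0/60 + 10/3600 = 54 + 0.000000 + 0.002778 = 54.0027778
  E ⇒ keep positive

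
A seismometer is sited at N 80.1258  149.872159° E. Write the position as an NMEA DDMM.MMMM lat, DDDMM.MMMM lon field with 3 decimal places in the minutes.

φ: fractional part 0.125800 → 7.54800 minutes
Longitude: minutes = (149.872159 − 149) × 60 = 52.32954

8007.548,N / 14952.330,E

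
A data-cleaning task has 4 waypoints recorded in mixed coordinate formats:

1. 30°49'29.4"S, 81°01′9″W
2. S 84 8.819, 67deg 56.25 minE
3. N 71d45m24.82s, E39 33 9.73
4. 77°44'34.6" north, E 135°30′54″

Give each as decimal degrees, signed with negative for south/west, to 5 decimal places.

Point 1:
  Lat: 49′ + 29.4″ = 49.49000′; 30 + 49.49000/60 = 30.824833
  S ⇒ negate
  Longitude: 1′ + 9″ = 1.15000′; 81 + 1.15000/60 = 81.019167
  hemisphere W, so the sign is −
Point 2:
  Lat: 84 + 8.819/60 = 84.146983
  S → negative
  Longitude: 56.25′ = 0.937500°; total 67.937500
  E ⇒ keep positive
Point 3:
  Latitude: 45′ + 24.82″ = 45.41367′; 71 + 45.41367/60 = 71.756894
  N → positive
  Lon: 39 + 33/60 + 9.73/3600 = 39.552703
  E ⇒ keep positive
Point 4:
  Lat: 44′ + 34.6″ = 44.57667′; 77 + 44.57667/60 = 77.742944
  N ⇒ keep positive
  λ: 135 + 30/60 + 54/3600 = 135.515000
  E ⇒ keep positive

1. -30.82483, -81.01917
2. -84.14698, 67.93750
3. 71.75689, 39.55270
4. 77.74294, 135.51500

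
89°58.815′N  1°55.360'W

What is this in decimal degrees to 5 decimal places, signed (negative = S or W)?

Lat: 58.815′ = 0.980250°; total 89.980250
N ⇒ keep positive
Lon: 1 + 55.36/60 = 1.922667
W ⇒ negate

89.98025, -1.92267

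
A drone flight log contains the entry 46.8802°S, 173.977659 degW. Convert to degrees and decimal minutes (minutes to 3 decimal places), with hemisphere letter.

Latitude: 46° + 0.880200 × 60 = 46° 52.81200′
Longitude: 173° + 0.977659 × 60 = 173° 58.65954′

46° 52.812′ S, 173° 58.660′ W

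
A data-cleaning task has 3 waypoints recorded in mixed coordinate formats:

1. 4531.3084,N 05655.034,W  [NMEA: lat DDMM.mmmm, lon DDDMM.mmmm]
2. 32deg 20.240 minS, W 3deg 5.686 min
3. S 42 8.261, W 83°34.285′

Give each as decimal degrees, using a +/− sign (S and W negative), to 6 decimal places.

Point 1:
  Lat: split at 2 digits → 45° and 31.3084′; 45 + 31.3084/60 = 45.5218067
  N ⇒ keep positive
  λ: degrees = first 3 digits = 56, minutes = 55.034; 56 + 55.034/60 = 56.9172333
  W ⇒ negate
Point 2:
  Lat: 32 + 20.24/60 = 32.3373333
  hemisphere S, so the sign is −
  Lon: 3 + 5.686/60 = 3.0947667
  hemisphere W, so the sign is −
Point 3:
  Latitude: 8.261′ = 0.137683°; total 42.1376833
  S ⇒ negate
  λ: 34.285′ = 0.571417°; total 83.5714167
  W ⇒ negate

1. 45.521807, -56.917233
2. -32.337333, -3.094767
3. -42.137683, -83.571417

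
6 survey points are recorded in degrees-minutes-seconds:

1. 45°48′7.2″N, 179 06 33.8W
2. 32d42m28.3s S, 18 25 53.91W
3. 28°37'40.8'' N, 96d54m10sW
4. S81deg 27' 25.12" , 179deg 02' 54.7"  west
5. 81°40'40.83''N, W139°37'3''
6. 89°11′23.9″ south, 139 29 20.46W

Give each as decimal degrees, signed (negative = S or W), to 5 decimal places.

1. 45.80200, -179.10939
2. -32.70786, -18.43164
3. 28.62800, -96.90278
4. -81.45698, -179.04853
5. 81.67801, -139.61750
6. -89.18997, -139.48902

Point 1:
  Latitude: 48′ + 7.2″ = 48.12000′; 45 + 48.12000/60 = 45.802000
  N ⇒ keep positive
  Longitude: 179° + 6/60 + 33.8/3600 = 179 + 0.100000 + 0.009389 = 179.109389
  hemisphere W, so the sign is −
Point 2:
  Latitude: 42′ + 28.3″ = 42.47167′; 32 + 42.47167/60 = 32.707861
  S ⇒ negate
  Lon: 18 + 25/60 + 53.91/3600 = 18.431642
  W ⇒ negate
Point 3:
  Lat: 37′ + 40.8″ = 37.68000′; 28 + 37.68000/60 = 28.628000
  N ⇒ keep positive
  Longitude: 96 + 54/60 + 10/3600 = 96.902778
  W ⇒ negate
Point 4:
  Lat: 81° + 27/60 + 25.12/3600 = 81 + 0.450000 + 0.006978 = 81.456978
  S → negative
  λ: 2′ + 54.7″ = 2.91167′; 179 + 2.91167/60 = 179.048528
  hemisphere W, so the sign is −
Point 5:
  Latitude: 81 + 40/60 + 40.83/3600 = 81.678008
  N ⇒ keep positive
  Lon: 37′ + 3″ = 37.05000′; 139 + 37.05000/60 = 139.617500
  W ⇒ negate
Point 6:
  Latitude: 89 + 11/60 + 23.9/3600 = 89.189972
  S → negative
  Longitude: 29′ + 20.46″ = 29.34100′; 139 + 29.34100/60 = 139.489017
  W → negative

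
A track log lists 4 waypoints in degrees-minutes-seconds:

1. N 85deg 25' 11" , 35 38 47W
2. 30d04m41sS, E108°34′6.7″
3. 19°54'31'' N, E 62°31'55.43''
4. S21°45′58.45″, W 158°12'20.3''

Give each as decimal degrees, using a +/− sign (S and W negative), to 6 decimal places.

1. 85.419722, -35.646389
2. -30.078056, 108.568528
3. 19.908611, 62.532064
4. -21.766236, -158.205639

Point 1:
  φ: 25′ + 11″ = 25.18333′; 85 + 25.18333/60 = 85.4197222
  N → positive
  Lon: 35 + 38/60 + 47/3600 = 35.6463889
  hemisphere W, so the sign is −
Point 2:
  φ: 30 + 4/60 + 41/3600 = 30.0780556
  hemisphere S, so the sign is −
  Lon: 108° + 34/60 + 6.7/3600 = 108 + 0.566667 + 0.001861 = 108.5685278
  E → positive
Point 3:
  φ: 19° + 54/60 + 31/3600 = 19 + 0.900000 + 0.008611 = 19.9086111
  N ⇒ keep positive
  Longitude: 62° + 31/60 + 55.43/3600 = 62 + 0.516667 + 0.015397 = 62.5320639
  E → positive
Point 4:
  φ: 21° + 45/60 + 58.45/3600 = 21 + 0.750000 + 0.016236 = 21.7662361
  S → negative
  Lon: 158° + 12/60 + 20.3/3600 = 158 + 0.200000 + 0.005639 = 158.2056389
  W → negative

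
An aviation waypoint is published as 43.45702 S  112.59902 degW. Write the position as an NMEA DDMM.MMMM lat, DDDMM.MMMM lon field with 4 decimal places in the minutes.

4327.4212,S / 11235.9412,W

Lat: minutes = (43.457020 − 43) × 60 = 27.421200
Lon: minutes = (112.599020 − 112) × 60 = 35.941200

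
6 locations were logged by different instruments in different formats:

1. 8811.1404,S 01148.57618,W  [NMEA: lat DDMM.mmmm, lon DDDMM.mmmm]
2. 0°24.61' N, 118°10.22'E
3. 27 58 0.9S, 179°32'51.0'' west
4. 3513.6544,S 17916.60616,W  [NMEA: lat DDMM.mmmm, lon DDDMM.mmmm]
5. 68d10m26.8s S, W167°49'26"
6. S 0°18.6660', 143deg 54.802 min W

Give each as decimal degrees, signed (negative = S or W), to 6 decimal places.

Point 1:
  Latitude: split at 2 digits → 88° and 11.1404′; 88 + 11.1404/60 = 88.1856733
  S ⇒ negate
  λ: degrees = first 3 digits = 11, minutes = 48.57618; 11 + 48.57618/60 = 11.8096030
  W → negative
Point 2:
  Latitude: 24.61′ = 0.410167°; total 0.4101667
  N → positive
  Longitude: 10.22′ = 0.170333°; total 118.1703333
  E → positive
Point 3:
  Lat: 27° + 58/60 + 0.9/3600 = 27 + 0.966667 + 0.000250 = 27.9669167
  S → negative
  Longitude: 179° + 32/60 + 51/3600 = 179 + 0.533333 + 0.014167 = 179.5475000
  hemisphere W, so the sign is −
Point 4:
  Latitude: degrees = first 2 digits = 35, minutes = 13.6544; 35 + 13.6544/60 = 35.2275733
  hemisphere S, so the sign is −
  λ: split at 3 digits → 179° and 16.60616′; 179 + 16.60616/60 = 179.2767693
  hemisphere W, so the sign is −
Point 5:
  φ: 68° + 10/60 + 26.8/3600 = 68 + 0.166667 + 0.007444 = 68.1741111
  hemisphere S, so the sign is −
  Lon: 49′ + 26″ = 49.43333′; 167 + 49.43333/60 = 167.8238889
  W ⇒ negate
Point 6:
  Lat: 18.666′ = 0.311100°; total 0.3111000
  S → negative
  λ: 54.802′ = 0.913367°; total 143.9133667
  W → negative

1. -88.185673, -11.809603
2. 0.410167, 118.170333
3. -27.966917, -179.547500
4. -35.227573, -179.276769
5. -68.174111, -167.823889
6. -0.311100, -143.913367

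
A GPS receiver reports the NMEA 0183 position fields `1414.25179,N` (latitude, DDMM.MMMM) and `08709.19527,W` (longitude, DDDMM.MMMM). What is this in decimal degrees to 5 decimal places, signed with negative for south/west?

Latitude: degrees = first 2 digits = 14, minutes = 14.25179; 14 + 14.25179/60 = 14.237530
N ⇒ keep positive
Longitude: degrees = first 3 digits = 87, minutes = 9.19527; 87 + 9.19527/60 = 87.153255
hemisphere W, so the sign is −

14.23753, -87.15325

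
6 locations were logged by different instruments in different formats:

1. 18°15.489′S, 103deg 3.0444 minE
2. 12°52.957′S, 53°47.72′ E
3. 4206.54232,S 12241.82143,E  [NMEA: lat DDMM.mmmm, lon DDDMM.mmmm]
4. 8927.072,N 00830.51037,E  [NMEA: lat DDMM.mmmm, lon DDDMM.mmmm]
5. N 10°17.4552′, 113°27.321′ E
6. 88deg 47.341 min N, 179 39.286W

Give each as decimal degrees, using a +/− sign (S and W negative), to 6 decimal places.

Point 1:
  φ: 15.489′ = 0.258150°; total 18.2581500
  S → negative
  Longitude: 103 + 3.0444/60 = 103.0507400
  E ⇒ keep positive
Point 2:
  Latitude: 12 + 52.957/60 = 12.8826167
  S → negative
  λ: 47.72′ = 0.795333°; total 53.7953333
  E → positive
Point 3:
  Lat: degrees = first 2 digits = 42, minutes = 6.54232; 42 + 6.54232/60 = 42.1090387
  S ⇒ negate
  Lon: split at 3 digits → 122° and 41.82143′; 122 + 41.82143/60 = 122.6970238
  E → positive
Point 4:
  φ: split at 2 digits → 89° and 27.072′; 89 + 27.072/60 = 89.4512000
  N → positive
  Longitude: degrees = first 3 digits = 8, minutes = 30.51037; 8 + 30.51037/60 = 8.5085062
  E → positive
Point 5:
  φ: 17.4552′ = 0.290920°; total 10.2909200
  N → positive
  Lon: 27.321′ = 0.455350°; total 113.4553500
  E ⇒ keep positive
Point 6:
  Latitude: 88 + 47.341/60 = 88.7890167
  N → positive
  λ: 39.286′ = 0.654767°; total 179.6547667
  W → negative

1. -18.258150, 103.050740
2. -12.882617, 53.795333
3. -42.109039, 122.697024
4. 89.451200, 8.508506
5. 10.290920, 113.455350
6. 88.789017, -179.654767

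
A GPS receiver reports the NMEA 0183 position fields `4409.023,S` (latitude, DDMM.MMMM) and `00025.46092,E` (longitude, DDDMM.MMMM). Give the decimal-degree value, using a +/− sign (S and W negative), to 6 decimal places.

-44.150383, 0.424349

Lat: degrees = first 2 digits = 44, minutes = 9.023; 44 + 9.023/60 = 44.1503833
S ⇒ negate
λ: split at 3 digits → 000° and 25.46092′; 0 + 25.46092/60 = 0.4243487
E → positive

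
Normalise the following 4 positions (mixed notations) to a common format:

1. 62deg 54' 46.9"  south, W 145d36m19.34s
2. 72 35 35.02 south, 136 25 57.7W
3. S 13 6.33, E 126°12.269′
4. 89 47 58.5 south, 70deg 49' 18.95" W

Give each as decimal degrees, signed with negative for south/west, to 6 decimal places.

1. -62.913028, -145.605372
2. -72.593061, -136.432694
3. -13.105500, 126.204483
4. -89.799583, -70.821931

Point 1:
  Lat: 62 + 54/60 + 46.9/3600 = 62.9130278
  S → negative
  Longitude: 145° + 36/60 + 19.34/3600 = 145 + 0.600000 + 0.005372 = 145.6053722
  W → negative
Point 2:
  Latitude: 72° + 35/60 + 35.02/3600 = 72 + 0.583333 + 0.009728 = 72.5930611
  S ⇒ negate
  λ: 25′ + 57.7″ = 25.96167′; 136 + 25.96167/60 = 136.4326944
  W → negative
Point 3:
  Lat: 13 + 6.33/60 = 13.1055000
  hemisphere S, so the sign is −
  Lon: 12.269′ = 0.204483°; total 126.2044833
  E → positive
Point 4:
  Latitude: 47′ + 58.5″ = 47.97500′; 89 + 47.97500/60 = 89.7995833
  S → negative
  λ: 70 + 49/60 + 18.95/3600 = 70.8219306
  W → negative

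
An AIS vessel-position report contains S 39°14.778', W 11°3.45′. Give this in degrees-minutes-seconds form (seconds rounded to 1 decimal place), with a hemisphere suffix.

Latitude: 14.77800′ → 14′ and 0.77800 × 60 = 46.680″
Longitude: fractional minutes 0.45000 × 60 = 27.000″

39°14′46.7″ S, 11°03′27.0″ W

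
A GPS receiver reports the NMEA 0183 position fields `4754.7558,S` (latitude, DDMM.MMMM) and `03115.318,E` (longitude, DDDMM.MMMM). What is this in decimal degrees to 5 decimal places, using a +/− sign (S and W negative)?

-47.91260, 31.25530

φ: split at 2 digits → 47° and 54.7558′; 47 + 54.7558/60 = 47.912597
S ⇒ negate
Lon: split at 3 digits → 031° and 15.318′; 31 + 15.318/60 = 31.255300
E ⇒ keep positive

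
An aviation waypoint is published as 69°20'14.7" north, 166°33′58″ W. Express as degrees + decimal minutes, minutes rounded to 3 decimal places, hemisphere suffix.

69° 20.245′ N, 166° 33.967′ W

φ: seconds/60 = 0.24500; minutes = 20 + 0.24500 = 20.24500
λ: 33 + 58/60 = 33.96667′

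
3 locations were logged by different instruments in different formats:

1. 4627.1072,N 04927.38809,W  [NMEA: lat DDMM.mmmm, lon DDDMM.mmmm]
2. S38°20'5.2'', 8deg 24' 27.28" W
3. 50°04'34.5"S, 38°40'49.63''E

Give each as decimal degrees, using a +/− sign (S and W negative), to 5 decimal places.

1. 46.45179, -49.45647
2. -38.33478, -8.40758
3. -50.07625, 38.68045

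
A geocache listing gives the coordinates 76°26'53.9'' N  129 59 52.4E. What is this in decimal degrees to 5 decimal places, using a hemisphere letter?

φ: 26′ + 53.9″ = 26.89833′; 76 + 26.89833/60 = 76.448306
Lon: 129 + 59/60 + 52.4/3600 = 129.997889

76.44831° N, 129.99789° E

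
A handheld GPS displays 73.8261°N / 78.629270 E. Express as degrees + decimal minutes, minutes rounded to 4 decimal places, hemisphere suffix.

Latitude: minutes = (73.826100 − 73) × 60 = 49.566000
Longitude: fractional part 0.629270 → 37.756200 minutes

73° 49.5660′ N, 78° 37.7562′ E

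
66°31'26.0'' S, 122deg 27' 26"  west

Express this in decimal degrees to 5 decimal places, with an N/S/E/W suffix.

66.52389° S, 122.45722° W

Latitude: 66° + 31/60 + 26/3600 = 66 + 0.516667 + 0.007222 = 66.523889
Lon: 27′ + 26″ = 27.43333′; 122 + 27.43333/60 = 122.457222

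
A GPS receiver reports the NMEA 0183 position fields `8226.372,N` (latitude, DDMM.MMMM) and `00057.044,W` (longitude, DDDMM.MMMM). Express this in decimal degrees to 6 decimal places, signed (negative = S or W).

82.439533, -0.950733

Latitude: degrees = first 2 digits = 82, minutes = 26.372; 82 + 26.372/60 = 82.4395333
N → positive
Lon: split at 3 digits → 000° and 57.044′; 0 + 57.044/60 = 0.9507333
W → negative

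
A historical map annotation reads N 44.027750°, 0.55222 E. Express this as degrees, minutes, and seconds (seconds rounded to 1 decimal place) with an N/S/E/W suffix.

44°01′39.9″ N, 0°33′8.0″ E

φ: 0.027750° → 1.66500′; 0.66500 × 60 = 39.900″
λ: whole degrees 0; 33.13320′ → 33′ and 7.992″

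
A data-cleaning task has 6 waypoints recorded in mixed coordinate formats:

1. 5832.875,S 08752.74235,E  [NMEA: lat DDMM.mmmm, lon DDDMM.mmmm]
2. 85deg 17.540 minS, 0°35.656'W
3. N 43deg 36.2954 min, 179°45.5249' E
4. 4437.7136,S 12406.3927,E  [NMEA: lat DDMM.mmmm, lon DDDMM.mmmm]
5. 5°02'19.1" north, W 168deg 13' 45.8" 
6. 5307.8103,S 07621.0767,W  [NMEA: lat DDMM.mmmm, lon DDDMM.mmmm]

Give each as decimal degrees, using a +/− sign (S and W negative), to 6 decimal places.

1. -58.547917, 87.879039
2. -85.292333, -0.594267
3. 43.604923, 179.758748
4. -44.628560, 124.106545
5. 5.038639, -168.229389
6. -53.130172, -76.351278

Point 1:
  Latitude: degrees = first 2 digits = 58, minutes = 32.875; 58 + 32.875/60 = 58.5479167
  S → negative
  Lon: degrees = first 3 digits = 87, minutes = 52.74235; 87 + 52.74235/60 = 87.8790392
  E → positive
Point 2:
  Lat: 85 + 17.54/60 = 85.2923333
  S → negative
  Lon: 35.656′ = 0.594267°; total 0.5942667
  W → negative
Point 3:
  φ: 36.2954′ = 0.604923°; total 43.6049233
  N ⇒ keep positive
  λ: 45.5249′ = 0.758748°; total 179.7587483
  E → positive
Point 4:
  Lat: degrees = first 2 digits = 44, minutes = 37.7136; 44 + 37.7136/60 = 44.6285600
  hemisphere S, so the sign is −
  Lon: split at 3 digits → 124° and 6.3927′; 124 + 6.3927/60 = 124.1065450
  E ⇒ keep positive
Point 5:
  Latitude: 5 + 2/60 + 19.1/3600 = 5.0386389
  N ⇒ keep positive
  λ: 168° + 13/60 + 45.8/3600 = 168 + 0.216667 + 0.012722 = 168.2293889
  W → negative
Point 6:
  Latitude: split at 2 digits → 53° and 7.8103′; 53 + 7.8103/60 = 53.1301717
  S ⇒ negate
  λ: degrees = first 3 digits = 76, minutes = 21.0767; 76 + 21.0767/60 = 76.3512783
  W ⇒ negate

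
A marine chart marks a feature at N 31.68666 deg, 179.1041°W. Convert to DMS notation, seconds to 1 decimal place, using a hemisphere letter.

31°41′12.0″ N, 179°06′14.8″ W

φ: 0.686660° → 41.19960′; 0.19960 × 60 = 11.976″
Longitude: 0.104100 × 60 = 6.24600′ → 6′, remainder × 60 = 14.760″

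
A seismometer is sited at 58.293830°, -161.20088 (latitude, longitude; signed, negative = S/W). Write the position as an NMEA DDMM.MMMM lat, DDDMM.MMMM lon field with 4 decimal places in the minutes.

5817.6298,N / 16112.0528,W

Lat: fractional part 0.293830 → 17.629800 minutes
Longitude is negative → W; |value| = 161.200880
Longitude: fractional part 0.200880 → 12.052800 minutes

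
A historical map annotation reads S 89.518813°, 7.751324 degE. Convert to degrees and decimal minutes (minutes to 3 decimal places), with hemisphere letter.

89° 31.129′ S, 7° 45.079′ E

φ: 89° + 0.518813 × 60 = 89° 31.12878′
Lon: 7° + 0.751324 × 60 = 7° 45.07944′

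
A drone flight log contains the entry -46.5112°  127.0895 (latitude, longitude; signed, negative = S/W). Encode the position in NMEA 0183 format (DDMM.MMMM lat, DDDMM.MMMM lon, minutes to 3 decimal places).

4630.672,S / 12705.370,E

Latitude is negative → S; |value| = 46.511200
Latitude: fractional part 0.511200 → 30.67200 minutes
Lon: fractional part 0.089500 → 5.37000 minutes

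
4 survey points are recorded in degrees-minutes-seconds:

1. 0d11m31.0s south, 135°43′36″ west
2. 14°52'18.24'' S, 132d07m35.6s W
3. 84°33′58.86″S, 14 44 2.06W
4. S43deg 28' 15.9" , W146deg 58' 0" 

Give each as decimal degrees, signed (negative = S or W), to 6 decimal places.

1. -0.191944, -135.726667
2. -14.871733, -132.126556
3. -84.566350, -14.733906
4. -43.471083, -146.966667

Point 1:
  φ: 0° + 11/60 + 31/3600 = 0 + 0.183333 + 0.008611 = 0.1919444
  S ⇒ negate
  λ: 135 + 43/60 + 36/3600 = 135.7266667
  hemisphere W, so the sign is −
Point 2:
  Lat: 52′ + 18.24″ = 52.30400′; 14 + 52.30400/60 = 14.8717333
  hemisphere S, so the sign is −
  Lon: 132 + 7/60 + 35.6/3600 = 132.1265556
  hemisphere W, so the sign is −
Point 3:
  Latitude: 84° + 33/60 + 58.86/3600 = 84 + 0.550000 + 0.016350 = 84.5663500
  S ⇒ negate
  λ: 14 + 44/60 + 2.06/3600 = 14.7339056
  hemisphere W, so the sign is −
Point 4:
  Latitude: 43° + 28/60 + 15.9/3600 = 43 + 0.466667 + 0.004417 = 43.4710833
  S ⇒ negate
  Longitude: 146 + 58/60 + 0/3600 = 146.9666667
  W → negative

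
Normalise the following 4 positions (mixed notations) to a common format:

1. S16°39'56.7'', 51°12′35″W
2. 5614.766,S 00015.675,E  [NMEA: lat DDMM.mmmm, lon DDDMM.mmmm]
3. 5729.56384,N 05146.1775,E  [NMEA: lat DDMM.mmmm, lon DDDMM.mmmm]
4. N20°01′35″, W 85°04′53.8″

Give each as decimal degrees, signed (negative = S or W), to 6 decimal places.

1. -16.665750, -51.209722
2. -56.246100, 0.261250
3. 57.492731, 51.769625
4. 20.026389, -85.081611

Point 1:
  Latitude: 39′ + 56.7″ = 39.94500′; 16 + 39.94500/60 = 16.6657500
  hemisphere S, so the sign is −
  Lon: 12′ + 35″ = 12.58333′; 51 + 12.58333/60 = 51.2097222
  W ⇒ negate
Point 2:
  φ: split at 2 digits → 56° and 14.766′; 56 + 14.766/60 = 56.2461000
  S ⇒ negate
  Longitude: split at 3 digits → 000° and 15.675′; 0 + 15.675/60 = 0.2612500
  E ⇒ keep positive
Point 3:
  φ: degrees = first 2 digits = 57, minutes = 29.56384; 57 + 29.56384/60 = 57.4927307
  N ⇒ keep positive
  λ: degrees = first 3 digits = 51, minutes = 46.1775; 51 + 46.1775/60 = 51.7696250
  E ⇒ keep positive
Point 4:
  φ: 1′ + 35″ = 1.58333′; 20 + 1.58333/60 = 20.0263889
  N → positive
  λ: 85 + 4/60 + 53.8/3600 = 85.0816111
  W ⇒ negate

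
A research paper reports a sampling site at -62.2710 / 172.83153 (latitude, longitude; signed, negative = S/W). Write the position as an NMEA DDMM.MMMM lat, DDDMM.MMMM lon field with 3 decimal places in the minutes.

6216.260,S / 17249.892,E

Latitude is negative → S; |value| = 62.271000
Latitude: fractional part 0.271000 → 16.26000 minutes
Lon: 172° + 0.831530 × 60 = 172° 49.89180′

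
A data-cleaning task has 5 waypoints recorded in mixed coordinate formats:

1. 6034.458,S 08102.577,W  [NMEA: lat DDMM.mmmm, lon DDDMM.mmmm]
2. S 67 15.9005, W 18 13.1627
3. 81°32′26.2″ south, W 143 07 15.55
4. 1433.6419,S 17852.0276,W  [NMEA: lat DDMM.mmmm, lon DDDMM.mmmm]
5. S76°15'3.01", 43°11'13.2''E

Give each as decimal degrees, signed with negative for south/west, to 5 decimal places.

1. -60.57430, -81.04295
2. -67.26501, -18.21938
3. -81.54061, -143.12099
4. -14.56070, -178.86713
5. -76.25084, 43.18700

Point 1:
  Latitude: degrees = first 2 digits = 60, minutes = 34.458; 60 + 34.458/60 = 60.574300
  hemisphere S, so the sign is −
  λ: degrees = first 3 digits = 81, minutes = 2.577; 81 + 2.577/60 = 81.042950
  hemisphere W, so the sign is −
Point 2:
  φ: 67 + 15.9005/60 = 67.265008
  hemisphere S, so the sign is −
  Lon: 13.1627′ = 0.219378°; total 18.219378
  hemisphere W, so the sign is −
Point 3:
  φ: 81 + 32/60 + 26.2/3600 = 81.540611
  S ⇒ negate
  Lon: 7′ + 15.55″ = 7.25917′; 143 + 7.25917/60 = 143.120986
  W ⇒ negate
Point 4:
  Lat: degrees = first 2 digits = 14, minutes = 33.6419; 14 + 33.6419/60 = 14.560698
  S ⇒ negate
  λ: degrees = first 3 digits = 178, minutes = 52.0276; 178 + 52.0276/60 = 178.867127
  hemisphere W, so the sign is −
Point 5:
  Latitude: 76 + 15/60 + 3.01/3600 = 76.250836
  hemisphere S, so the sign is −
  λ: 11′ + 13.2″ = 11.22000′; 43 + 11.22000/60 = 43.187000
  E → positive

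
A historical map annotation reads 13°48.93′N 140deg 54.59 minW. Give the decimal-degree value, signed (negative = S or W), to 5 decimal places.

13.81550, -140.90983

φ: 48.93′ = 0.815500°; total 13.815500
N ⇒ keep positive
Lon: 140 + 54.59/60 = 140.909833
hemisphere W, so the sign is −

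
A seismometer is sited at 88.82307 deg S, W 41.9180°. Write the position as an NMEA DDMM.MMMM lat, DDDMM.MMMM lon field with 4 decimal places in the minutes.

8849.3842,S / 04155.0800,W

φ: 88° + 0.823070 × 60 = 88° 49.384200′
Lon: fractional part 0.918000 → 55.080000 minutes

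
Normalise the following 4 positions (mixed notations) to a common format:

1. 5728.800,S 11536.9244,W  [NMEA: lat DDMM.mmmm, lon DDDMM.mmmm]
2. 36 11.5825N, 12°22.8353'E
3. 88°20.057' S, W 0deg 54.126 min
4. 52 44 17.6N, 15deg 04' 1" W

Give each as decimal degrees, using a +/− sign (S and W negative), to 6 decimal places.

1. -57.480000, -115.615407
2. 36.193042, 12.380588
3. -88.334283, -0.902100
4. 52.738222, -15.066944

Point 1:
  Lat: split at 2 digits → 57° and 28.8′; 57 + 28.8/60 = 57.4800000
  S ⇒ negate
  Lon: degrees = first 3 digits = 115, minutes = 36.9244; 115 + 36.9244/60 = 115.6154067
  hemisphere W, so the sign is −
Point 2:
  Latitude: 36 + 11.5825/60 = 36.1930417
  N ⇒ keep positive
  λ: 12 + 22.8353/60 = 12.3805883
  E ⇒ keep positive
Point 3:
  φ: 20.057′ = 0.334283°; total 88.3342833
  S ⇒ negate
  Lon: 54.126′ = 0.902100°; total 0.9021000
  W ⇒ negate
Point 4:
  Latitude: 44′ + 17.6″ = 44.29333′; 52 + 44.29333/60 = 52.7382222
  N → positive
  Lon: 15 + 4/60 + 1/3600 = 15.0669444
  W → negative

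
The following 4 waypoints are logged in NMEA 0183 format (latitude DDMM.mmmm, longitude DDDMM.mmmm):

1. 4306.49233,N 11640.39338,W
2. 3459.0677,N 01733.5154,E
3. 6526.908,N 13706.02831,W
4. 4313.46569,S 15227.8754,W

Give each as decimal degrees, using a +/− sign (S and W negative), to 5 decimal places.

Point 1:
  Lat: degrees = first 2 digits = 43, minutes = 6.49233; 43 + 6.49233/60 = 43.108206
  N ⇒ keep positive
  Longitude: split at 3 digits → 116° and 40.39338′; 116 + 40.39338/60 = 116.673223
  W → negative
Point 2:
  φ: degrees = first 2 digits = 34, minutes = 59.0677; 34 + 59.0677/60 = 34.984462
  N ⇒ keep positive
  Longitude: degrees = first 3 digits = 17, minutes = 33.5154; 17 + 33.5154/60 = 17.558590
  E ⇒ keep positive
Point 3:
  Lat: degrees = first 2 digits = 65, minutes = 26.908; 65 + 26.908/60 = 65.448467
  N → positive
  Lon: degrees = first 3 digits = 137, minutes = 6.02831; 137 + 6.02831/60 = 137.100472
  W ⇒ negate
Point 4:
  φ: split at 2 digits → 43° and 13.46569′; 43 + 13.46569/60 = 43.224428
  S → negative
  λ: degrees = first 3 digits = 152, minutes = 27.8754; 152 + 27.8754/60 = 152.464590
  W → negative

1. 43.10821, -116.67322
2. 34.98446, 17.55859
3. 65.44847, -137.10047
4. -43.22443, -152.46459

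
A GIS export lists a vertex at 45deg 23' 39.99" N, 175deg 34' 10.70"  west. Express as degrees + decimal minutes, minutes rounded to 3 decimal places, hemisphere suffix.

φ: seconds/60 = 0.66650; minutes = 23 + 0.66650 = 23.66650
λ: 34 + 10.7/60 = 34.17833′

45° 23.667′ N, 175° 34.178′ W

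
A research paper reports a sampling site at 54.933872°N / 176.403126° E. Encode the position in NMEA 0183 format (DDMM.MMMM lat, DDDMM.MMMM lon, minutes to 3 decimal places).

Latitude: 54° + 0.933872 × 60 = 54° 56.03232′
Lon: minutes = (176.403126 − 176) × 60 = 24.18756

5456.032,N / 17624.188,E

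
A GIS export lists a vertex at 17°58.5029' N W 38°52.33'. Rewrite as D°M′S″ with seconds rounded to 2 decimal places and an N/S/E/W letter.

φ: 58.50290′ → 58′ and 0.50290 × 60 = 30.1740″
Longitude: fractional minutes 0.33000 × 60 = 19.8000″

17°58′30.17″ N, 38°52′19.80″ W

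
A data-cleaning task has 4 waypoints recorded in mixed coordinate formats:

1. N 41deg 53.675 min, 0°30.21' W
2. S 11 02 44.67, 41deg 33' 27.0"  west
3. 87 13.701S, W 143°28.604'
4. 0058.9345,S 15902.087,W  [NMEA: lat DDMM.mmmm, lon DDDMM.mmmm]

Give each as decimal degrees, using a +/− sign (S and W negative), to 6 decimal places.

Point 1:
  Latitude: 53.675′ = 0.894583°; total 41.8945833
  N → positive
  Longitude: 0 + 30.21/60 = 0.5035000
  hemisphere W, so the sign is −
Point 2:
  φ: 11 + 2/60 + 44.67/3600 = 11.0457417
  hemisphere S, so the sign is −
  Lon: 41° + 33/60 + 27/3600 = 41 + 0.550000 + 0.007500 = 41.5575000
  hemisphere W, so the sign is −
Point 3:
  Latitude: 13.701′ = 0.228350°; total 87.2283500
  S → negative
  Lon: 28.604′ = 0.476733°; total 143.4767333
  W ⇒ negate
Point 4:
  Lat: split at 2 digits → 00° and 58.9345′; 0 + 58.9345/60 = 0.9822417
  hemisphere S, so the sign is −
  Lon: degrees = first 3 digits = 159, minutes = 2.087; 159 + 2.087/60 = 159.0347833
  W → negative

1. 41.894583, -0.503500
2. -11.045742, -41.557500
3. -87.228350, -143.476733
4. -0.982242, -159.034783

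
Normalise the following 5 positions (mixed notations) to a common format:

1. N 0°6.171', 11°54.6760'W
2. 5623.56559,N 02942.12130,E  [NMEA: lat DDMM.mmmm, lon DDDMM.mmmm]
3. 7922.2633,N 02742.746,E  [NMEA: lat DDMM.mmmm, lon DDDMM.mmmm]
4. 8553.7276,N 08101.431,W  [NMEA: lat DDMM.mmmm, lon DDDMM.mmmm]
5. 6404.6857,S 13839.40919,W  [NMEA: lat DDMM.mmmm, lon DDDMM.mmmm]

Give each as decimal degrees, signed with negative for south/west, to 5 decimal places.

Point 1:
  Lat: 6.171′ = 0.102850°; total 0.102850
  N → positive
  Longitude: 11 + 54.676/60 = 11.911267
  W → negative
Point 2:
  Latitude: degrees = first 2 digits = 56, minutes = 23.56559; 56 + 23.56559/60 = 56.392760
  N ⇒ keep positive
  Lon: degrees = first 3 digits = 29, minutes = 42.1213; 29 + 42.1213/60 = 29.702022
  E → positive
Point 3:
  Latitude: split at 2 digits → 79° and 22.2633′; 79 + 22.2633/60 = 79.371055
  N → positive
  Longitude: split at 3 digits → 027° and 42.746′; 27 + 42.746/60 = 27.712433
  E ⇒ keep positive
Point 4:
  Latitude: degrees = first 2 digits = 85, minutes = 53.7276; 85 + 53.7276/60 = 85.895460
  N ⇒ keep positive
  Lon: split at 3 digits → 081° and 1.431′; 81 + 1.431/60 = 81.023850
  W → negative
Point 5:
  Latitude: split at 2 digits → 64° and 4.6857′; 64 + 4.6857/60 = 64.078095
  hemisphere S, so the sign is −
  Lon: degrees = first 3 digits = 138, minutes = 39.40919; 138 + 39.40919/60 = 138.656820
  W → negative

1. 0.10285, -11.91127
2. 56.39276, 29.70202
3. 79.37106, 27.71243
4. 85.89546, -81.02385
5. -64.07810, -138.65682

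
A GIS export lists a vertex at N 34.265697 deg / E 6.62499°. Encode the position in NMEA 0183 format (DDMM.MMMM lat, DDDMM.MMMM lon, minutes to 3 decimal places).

3415.942,N / 00637.499,E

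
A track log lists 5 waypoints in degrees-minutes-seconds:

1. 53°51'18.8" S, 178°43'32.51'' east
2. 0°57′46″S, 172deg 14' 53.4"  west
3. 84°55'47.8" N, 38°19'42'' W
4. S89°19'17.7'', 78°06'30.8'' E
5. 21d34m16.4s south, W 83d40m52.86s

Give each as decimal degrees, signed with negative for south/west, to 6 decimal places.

1. -53.855222, 178.725697
2. -0.962778, -172.248167
3. 84.929944, -38.328333
4. -89.321583, 78.108556
5. -21.571222, -83.681350

Point 1:
  Latitude: 53° + 51/60 + 18.8/3600 = 53 + 0.850000 + 0.005222 = 53.8552222
  S → negative
  λ: 178° + 43/60 + 32.51/3600 = 178 + 0.716667 + 0.009031 = 178.7256972
  E → positive
Point 2:
  Latitude: 0° + 57/60 + 46/3600 = 0 + 0.950000 + 0.012778 = 0.9627778
  S ⇒ negate
  Longitude: 172° + 14/60 + 53.4/3600 = 172 + 0.233333 + 0.014833 = 172.2481667
  hemisphere W, so the sign is −
Point 3:
  Lat: 55′ + 47.8″ = 55.79667′; 84 + 55.79667/60 = 84.9299444
  N → positive
  Lon: 38° + 19/60 + 42/3600 = 38 + 0.316667 + 0.011667 = 38.3283333
  W ⇒ negate
Point 4:
  Latitude: 19′ + 17.7″ = 19.29500′; 89 + 19.29500/60 = 89.3215833
  S ⇒ negate
  Lon: 78° + 6/60 + 30.8/3600 = 78 + 0.100000 + 0.008556 = 78.1085556
  E → positive
Point 5:
  Latitude: 21 + 34/60 + 16.4/3600 = 21.5712222
  S → negative
  Lon: 83 + 40/60 + 52.86/3600 = 83.6813500
  W ⇒ negate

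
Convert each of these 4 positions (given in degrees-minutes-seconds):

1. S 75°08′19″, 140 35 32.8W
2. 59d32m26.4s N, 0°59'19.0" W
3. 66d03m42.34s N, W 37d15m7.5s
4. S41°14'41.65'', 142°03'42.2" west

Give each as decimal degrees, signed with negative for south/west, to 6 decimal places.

1. -75.138611, -140.592444
2. 59.540667, -0.988611
3. 66.061761, -37.252083
4. -41.244903, -142.061722

Point 1:
  φ: 75° + 8/60 + 19/3600 = 75 + 0.133333 + 0.005278 = 75.1386111
  S ⇒ negate
  λ: 35′ + 32.8″ = 35.54667′; 140 + 35.54667/60 = 140.5924444
  W → negative
Point 2:
  φ: 59 + 32/60 + 26.4/3600 = 59.5406667
  N ⇒ keep positive
  Lon: 0° + 59/60 + 19/3600 = 0 + 0.983333 + 0.005278 = 0.9886111
  hemisphere W, so the sign is −
Point 3:
  φ: 3′ + 42.34″ = 3.70567′; 66 + 3.70567/60 = 66.0617611
  N → positive
  Lon: 37° + 15/60 + 7.5/3600 = 37 + 0.250000 + 0.002083 = 37.2520833
  W → negative
Point 4:
  φ: 41 + 14/60 + 41.65/3600 = 41.2449028
  hemisphere S, so the sign is −
  λ: 142° + 3/60 + 42.2/3600 = 142 + 0.050000 + 0.011722 = 142.0617222
  W ⇒ negate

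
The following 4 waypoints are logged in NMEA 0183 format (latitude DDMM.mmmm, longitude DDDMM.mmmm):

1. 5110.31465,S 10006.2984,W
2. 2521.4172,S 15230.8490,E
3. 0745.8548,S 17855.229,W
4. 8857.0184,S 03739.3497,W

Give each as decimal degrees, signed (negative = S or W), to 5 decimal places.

Point 1:
  Latitude: degrees = first 2 digits = 51, minutes = 10.31465; 51 + 10.31465/60 = 51.171911
  S → negative
  Longitude: split at 3 digits → 100° and 6.2984′; 100 + 6.2984/60 = 100.104973
  hemisphere W, so the sign is −
Point 2:
  Lat: degrees = first 2 digits = 25, minutes = 21.4172; 25 + 21.4172/60 = 25.356953
  hemisphere S, so the sign is −
  Lon: split at 3 digits → 152° and 30.849′; 152 + 30.849/60 = 152.514150
  E ⇒ keep positive
Point 3:
  φ: degrees = first 2 digits = 7, minutes = 45.8548; 7 + 45.8548/60 = 7.764247
  S ⇒ negate
  Longitude: split at 3 digits → 178° and 55.229′; 178 + 55.229/60 = 178.920483
  hemisphere W, so the sign is −
Point 4:
  φ: degrees = first 2 digits = 88, minutes = 57.0184; 88 + 57.0184/60 = 88.950307
  S ⇒ negate
  Longitude: split at 3 digits → 037° and 39.3497′; 37 + 39.3497/60 = 37.655828
  W ⇒ negate

1. -51.17191, -100.10497
2. -25.35695, 152.51415
3. -7.76425, -178.92048
4. -88.95031, -37.65583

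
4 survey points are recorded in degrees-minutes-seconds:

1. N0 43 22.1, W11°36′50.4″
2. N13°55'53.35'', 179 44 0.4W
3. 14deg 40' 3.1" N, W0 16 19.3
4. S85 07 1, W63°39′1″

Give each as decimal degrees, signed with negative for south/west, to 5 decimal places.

1. 0.72281, -11.61400
2. 13.93149, -179.73344
3. 14.66753, -0.27203
4. -85.11694, -63.65028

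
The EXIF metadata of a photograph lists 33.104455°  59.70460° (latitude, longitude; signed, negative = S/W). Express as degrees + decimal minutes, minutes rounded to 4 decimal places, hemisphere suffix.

33° 6.2673′ N, 59° 42.2760′ E

φ: 33° + 0.104455 × 60 = 33° 6.267300′
Lon: 59° + 0.704600 × 60 = 59° 42.276000′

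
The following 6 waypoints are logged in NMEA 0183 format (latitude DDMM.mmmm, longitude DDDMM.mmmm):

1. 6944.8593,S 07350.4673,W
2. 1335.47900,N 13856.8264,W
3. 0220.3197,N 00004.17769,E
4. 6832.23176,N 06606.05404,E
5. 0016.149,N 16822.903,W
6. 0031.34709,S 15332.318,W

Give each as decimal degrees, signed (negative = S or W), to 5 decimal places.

1. -69.74766, -73.84112
2. 13.59132, -138.94711
3. 2.33866, 0.06963
4. 68.53720, 66.10090
5. 0.26915, -168.38172
6. -0.52245, -153.53863

Point 1:
  Lat: split at 2 digits → 69° and 44.8593′; 69 + 44.8593/60 = 69.747655
  S ⇒ negate
  λ: split at 3 digits → 073° and 50.4673′; 73 + 50.4673/60 = 73.841122
  W → negative
Point 2:
  φ: degrees = first 2 digits = 13, minutes = 35.479; 13 + 35.479/60 = 13.591317
  N → positive
  λ: degrees = first 3 digits = 138, minutes = 56.8264; 138 + 56.8264/60 = 138.947107
  W ⇒ negate
Point 3:
  Latitude: split at 2 digits → 02° and 20.3197′; 2 + 20.3197/60 = 2.338662
  N ⇒ keep positive
  λ: degrees = first 3 digits = 0, minutes = 4.17769; 0 + 4.17769/60 = 0.069628
  E ⇒ keep positive
Point 4:
  Lat: degrees = first 2 digits = 68, minutes = 32.23176; 68 + 32.23176/60 = 68.537196
  N → positive
  Lon: degrees = first 3 digits = 66, minutes = 6.05404; 66 + 6.05404/60 = 66.100901
  E → positive
Point 5:
  Latitude: degrees = first 2 digits = 0, minutes = 16.149; 0 + 16.149/60 = 0.269150
  N ⇒ keep positive
  Longitude: degrees = first 3 digits = 168, minutes = 22.903; 168 + 22.903/60 = 168.381717
  hemisphere W, so the sign is −
Point 6:
  φ: split at 2 digits → 00° and 31.34709′; 0 + 31.34709/60 = 0.522452
  S → negative
  λ: split at 3 digits → 153° and 32.318′; 153 + 32.318/60 = 153.538633
  W ⇒ negate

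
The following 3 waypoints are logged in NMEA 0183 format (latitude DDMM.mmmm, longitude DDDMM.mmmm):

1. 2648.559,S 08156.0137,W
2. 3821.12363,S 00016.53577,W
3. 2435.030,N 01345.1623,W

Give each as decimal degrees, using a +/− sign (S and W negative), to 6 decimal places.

1. -26.809317, -81.933562
2. -38.352061, -0.275596
3. 24.583833, -13.752705

Point 1:
  Lat: degrees = first 2 digits = 26, minutes = 48.559; 26 + 48.559/60 = 26.8093167
  S → negative
  λ: degrees = first 3 digits = 81, minutes = 56.0137; 81 + 56.0137/60 = 81.9335617
  W ⇒ negate
Point 2:
  φ: split at 2 digits → 38° and 21.12363′; 38 + 21.12363/60 = 38.3520605
  S → negative
  λ: degrees = first 3 digits = 0, minutes = 16.53577; 0 + 16.53577/60 = 0.2755962
  W → negative
Point 3:
  Lat: split at 2 digits → 24° and 35.03′; 24 + 35.03/60 = 24.5838333
  N ⇒ keep positive
  λ: degrees = first 3 digits = 13, minutes = 45.1623; 13 + 45.1623/60 = 13.7527050
  W ⇒ negate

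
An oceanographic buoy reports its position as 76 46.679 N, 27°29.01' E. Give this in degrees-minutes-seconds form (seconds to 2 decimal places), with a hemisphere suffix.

Lat: fractional minutes 0.67900 × 60 = 40.7400″
Longitude: 29.01000′ → 29′ and 0.01000 × 60 = 0.6000″

76°46′40.74″ N, 27°29′0.60″ E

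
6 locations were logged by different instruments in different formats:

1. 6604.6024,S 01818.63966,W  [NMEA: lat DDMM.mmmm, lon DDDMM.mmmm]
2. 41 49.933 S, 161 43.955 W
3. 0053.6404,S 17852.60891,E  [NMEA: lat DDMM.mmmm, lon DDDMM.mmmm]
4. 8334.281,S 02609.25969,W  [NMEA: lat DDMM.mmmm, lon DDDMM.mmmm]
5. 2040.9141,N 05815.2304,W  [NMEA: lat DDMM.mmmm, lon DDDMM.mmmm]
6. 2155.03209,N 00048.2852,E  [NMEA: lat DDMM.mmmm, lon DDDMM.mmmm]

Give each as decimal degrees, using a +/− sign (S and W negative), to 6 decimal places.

Point 1:
  Latitude: degrees = first 2 digits = 66, minutes = 4.6024; 66 + 4.6024/60 = 66.0767067
  S ⇒ negate
  Lon: degrees = first 3 digits = 18, minutes = 18.63966; 18 + 18.63966/60 = 18.3106610
  W ⇒ negate
Point 2:
  φ: 49.933′ = 0.832217°; total 41.8322167
  hemisphere S, so the sign is −
  λ: 161 + 43.955/60 = 161.7325833
  W ⇒ negate
Point 3:
  Latitude: degrees = first 2 digits = 0, minutes = 53.6404; 0 + 53.6404/60 = 0.8940067
  hemisphere S, so the sign is −
  Lon: degrees = first 3 digits = 178, minutes = 52.60891; 178 + 52.60891/60 = 178.8768152
  E → positive
Point 4:
  Latitude: split at 2 digits → 83° and 34.281′; 83 + 34.281/60 = 83.5713500
  hemisphere S, so the sign is −
  Lon: split at 3 digits → 026° and 9.25969′; 26 + 9.25969/60 = 26.1543282
  hemisphere W, so the sign is −
Point 5:
  Latitude: split at 2 digits → 20° and 40.9141′; 20 + 40.9141/60 = 20.6819017
  N ⇒ keep positive
  Longitude: degrees = first 3 digits = 58, minutes = 15.2304; 58 + 15.2304/60 = 58.2538400
  W → negative
Point 6:
  φ: degrees = first 2 digits = 21, minutes = 55.03209; 21 + 55.03209/60 = 21.9172015
  N → positive
  Lon: split at 3 digits → 000° and 48.2852′; 0 + 48.2852/60 = 0.8047533
  E ⇒ keep positive

1. -66.076707, -18.310661
2. -41.832217, -161.732583
3. -0.894007, 178.876815
4. -83.571350, -26.154328
5. 20.681902, -58.253840
6. 21.917202, 0.804753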